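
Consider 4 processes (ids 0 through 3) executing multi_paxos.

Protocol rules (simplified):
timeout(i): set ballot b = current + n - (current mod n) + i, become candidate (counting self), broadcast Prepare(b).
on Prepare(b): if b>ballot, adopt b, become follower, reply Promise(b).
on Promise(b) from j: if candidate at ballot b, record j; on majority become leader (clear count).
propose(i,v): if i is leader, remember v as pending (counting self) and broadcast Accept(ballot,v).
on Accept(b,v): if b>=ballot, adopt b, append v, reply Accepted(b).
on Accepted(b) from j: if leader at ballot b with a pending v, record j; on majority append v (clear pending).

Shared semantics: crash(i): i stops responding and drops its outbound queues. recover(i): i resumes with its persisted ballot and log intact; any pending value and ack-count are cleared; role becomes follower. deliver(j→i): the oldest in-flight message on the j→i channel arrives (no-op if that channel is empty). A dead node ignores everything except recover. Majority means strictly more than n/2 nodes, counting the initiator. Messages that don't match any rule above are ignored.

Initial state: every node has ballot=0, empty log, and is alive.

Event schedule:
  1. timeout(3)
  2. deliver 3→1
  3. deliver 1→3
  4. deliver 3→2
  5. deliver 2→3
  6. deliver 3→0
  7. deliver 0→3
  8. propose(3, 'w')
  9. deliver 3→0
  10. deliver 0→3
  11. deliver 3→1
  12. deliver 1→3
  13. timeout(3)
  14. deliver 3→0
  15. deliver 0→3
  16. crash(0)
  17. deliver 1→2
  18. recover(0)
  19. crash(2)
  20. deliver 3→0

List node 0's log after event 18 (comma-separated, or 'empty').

w

step 1 timeout(3): 3={cand,b=7,log=-}
step 2 deliver 3→1: 1={foll,b=7,log=-}
step 3 deliver 1→3: —
step 4 deliver 3→2: 2={foll,b=7,log=-}
step 5 deliver 2→3: 3={lead,b=7,log=-}
step 6 deliver 3→0: 0={foll,b=7,log=-}
step 7 deliver 0→3: —
step 8 propose(3,'w'): —
step 9 deliver 3→0: 0={foll,b=7,log=w}
step 10 deliver 0→3: —
step 11 deliver 3→1: 1={foll,b=7,log=w}
step 12 deliver 1→3: 3={lead,b=7,log=w}
step 13 timeout(3): 3={cand,b=11,log=w}
step 14 deliver 3→0: 0={foll,b=11,log=w}
step 15 deliver 0→3: —
step 16 crash(0): 0={✗foll,b=11,log=w}
step 17 deliver 1→2: —
step 18 recover(0): 0={foll,b=11,log=w}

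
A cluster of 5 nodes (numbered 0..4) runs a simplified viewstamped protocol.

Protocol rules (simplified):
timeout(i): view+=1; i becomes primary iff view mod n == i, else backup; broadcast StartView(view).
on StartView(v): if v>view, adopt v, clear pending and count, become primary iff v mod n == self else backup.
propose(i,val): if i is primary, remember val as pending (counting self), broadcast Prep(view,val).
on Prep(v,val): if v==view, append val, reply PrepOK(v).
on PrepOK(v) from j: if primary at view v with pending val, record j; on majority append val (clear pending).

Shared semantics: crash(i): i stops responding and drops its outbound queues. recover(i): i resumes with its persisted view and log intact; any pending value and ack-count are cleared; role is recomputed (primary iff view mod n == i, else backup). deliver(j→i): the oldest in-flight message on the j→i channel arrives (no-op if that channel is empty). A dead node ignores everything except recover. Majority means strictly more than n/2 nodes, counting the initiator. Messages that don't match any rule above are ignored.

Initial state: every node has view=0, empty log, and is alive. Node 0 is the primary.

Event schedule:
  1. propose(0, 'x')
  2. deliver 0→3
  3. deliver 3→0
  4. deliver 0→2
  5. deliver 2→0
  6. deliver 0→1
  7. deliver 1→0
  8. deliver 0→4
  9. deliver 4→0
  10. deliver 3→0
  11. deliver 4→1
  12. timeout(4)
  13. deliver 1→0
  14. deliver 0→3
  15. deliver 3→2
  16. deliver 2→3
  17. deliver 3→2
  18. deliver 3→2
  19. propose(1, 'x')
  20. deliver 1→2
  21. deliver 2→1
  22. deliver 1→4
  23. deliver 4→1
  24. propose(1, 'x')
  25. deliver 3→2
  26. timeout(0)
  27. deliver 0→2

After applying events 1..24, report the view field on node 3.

0

1. propose(0,'x'):  nop
2. deliver 0→3:  <3:back v0 x>
3. deliver 3→0:  nop
4. deliver 0→2:  <2:back v0 x>
5. deliver 2→0:  <0:prim v0 x>
6. deliver 0→1:  <1:back v0 x>
7. deliver 1→0:  nop
8. deliver 0→4:  <4:back v0 x>
9. deliver 4→0:  nop
10. deliver 3→0:  nop
11. deliver 4→1:  nop
12. timeout(4):  <4:back v1 x>
13. deliver 1→0:  nop
14. deliver 0→3:  nop
15. deliver 3→2:  nop
16. deliver 2→3:  nop
17. deliver 3→2:  nop
18. deliver 3→2:  nop
19. propose(1,'x'):  nop
20. deliver 1→2:  nop
21. deliver 2→1:  nop
22. deliver 1→4:  nop
23. deliver 4→1:  <1:prim v1 x>
24. propose(1,'x'):  nop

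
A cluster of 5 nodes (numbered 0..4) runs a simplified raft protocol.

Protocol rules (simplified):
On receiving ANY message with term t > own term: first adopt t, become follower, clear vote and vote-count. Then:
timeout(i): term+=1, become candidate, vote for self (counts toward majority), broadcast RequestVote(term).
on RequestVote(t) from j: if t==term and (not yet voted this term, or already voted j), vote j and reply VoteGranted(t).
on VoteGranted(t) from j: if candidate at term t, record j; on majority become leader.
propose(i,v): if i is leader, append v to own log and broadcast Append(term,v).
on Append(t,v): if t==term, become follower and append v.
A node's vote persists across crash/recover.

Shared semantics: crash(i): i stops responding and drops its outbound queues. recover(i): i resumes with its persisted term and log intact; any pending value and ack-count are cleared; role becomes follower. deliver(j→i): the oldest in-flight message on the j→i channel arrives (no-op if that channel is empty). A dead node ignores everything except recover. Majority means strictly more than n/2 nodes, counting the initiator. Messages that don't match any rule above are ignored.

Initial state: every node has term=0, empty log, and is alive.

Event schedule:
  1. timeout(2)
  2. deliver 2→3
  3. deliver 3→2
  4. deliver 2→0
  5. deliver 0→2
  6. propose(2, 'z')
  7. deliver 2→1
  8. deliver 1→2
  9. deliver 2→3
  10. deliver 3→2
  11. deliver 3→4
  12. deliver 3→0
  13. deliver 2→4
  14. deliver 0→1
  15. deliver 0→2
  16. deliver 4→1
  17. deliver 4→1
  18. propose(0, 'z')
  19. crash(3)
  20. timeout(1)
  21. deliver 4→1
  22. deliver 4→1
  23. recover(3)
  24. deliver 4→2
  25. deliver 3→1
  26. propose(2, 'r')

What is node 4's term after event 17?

1

1. timeout(2):  <2:cand t1 ->
2. deliver 2→3:  <3:foll t1 ->
3. deliver 3→2:  nop
4. deliver 2→0:  <0:foll t1 ->
5. deliver 0→2:  <2:lead t1 ->
6. propose(2,'z'):  <2:lead t1 z>
7. deliver 2→1:  <1:foll t1 ->
8. deliver 1→2:  nop
9. deliver 2→3:  <3:foll t1 z>
10. deliver 3→2:  nop
11. deliver 3→4:  nop
12. deliver 3→0:  nop
13. deliver 2→4:  <4:foll t1 ->
14. deliver 0→1:  nop
15. deliver 0→2:  nop
16. deliver 4→1:  nop
17. deliver 4→1:  nop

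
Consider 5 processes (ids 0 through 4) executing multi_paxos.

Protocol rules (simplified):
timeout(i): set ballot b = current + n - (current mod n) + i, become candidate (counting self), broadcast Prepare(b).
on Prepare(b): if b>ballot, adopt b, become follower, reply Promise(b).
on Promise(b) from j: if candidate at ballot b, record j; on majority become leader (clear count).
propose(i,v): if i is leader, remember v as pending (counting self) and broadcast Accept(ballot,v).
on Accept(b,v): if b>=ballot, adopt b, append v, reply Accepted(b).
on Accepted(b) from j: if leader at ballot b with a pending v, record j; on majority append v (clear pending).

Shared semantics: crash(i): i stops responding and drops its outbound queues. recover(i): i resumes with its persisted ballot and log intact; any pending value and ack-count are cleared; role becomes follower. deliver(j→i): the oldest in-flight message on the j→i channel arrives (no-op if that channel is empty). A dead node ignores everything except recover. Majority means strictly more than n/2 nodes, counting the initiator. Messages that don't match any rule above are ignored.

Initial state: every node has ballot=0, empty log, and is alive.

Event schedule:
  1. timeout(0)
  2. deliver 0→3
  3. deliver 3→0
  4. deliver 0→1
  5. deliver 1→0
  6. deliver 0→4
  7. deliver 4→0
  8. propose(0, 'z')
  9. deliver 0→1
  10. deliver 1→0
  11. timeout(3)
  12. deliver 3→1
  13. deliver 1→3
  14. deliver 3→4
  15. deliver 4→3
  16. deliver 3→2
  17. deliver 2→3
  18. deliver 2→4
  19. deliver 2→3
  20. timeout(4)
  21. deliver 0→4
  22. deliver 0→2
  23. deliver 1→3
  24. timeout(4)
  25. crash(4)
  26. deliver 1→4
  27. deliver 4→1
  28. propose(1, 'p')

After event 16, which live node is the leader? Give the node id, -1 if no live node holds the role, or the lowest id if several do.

[1] timeout(0) → N0(cand b5 [-])
[2] deliver 0→3 → N3(foll b5 [-])
[3] deliver 3→0 → ∅
[4] deliver 0→1 → N1(foll b5 [-])
[5] deliver 1→0 → N0(lead b5 [-])
[6] deliver 0→4 → N4(foll b5 [-])
[7] deliver 4→0 → ∅
[8] propose(0,'z') → ∅
[9] deliver 0→1 → N1(foll b5 [z])
[10] deliver 1→0 → ∅
[11] timeout(3) → N3(cand b13 [-])
[12] deliver 3→1 → N1(foll b13 [z])
[13] deliver 1→3 → ∅
[14] deliver 3→4 → N4(foll b13 [-])
[15] deliver 4→3 → N3(lead b13 [-])
[16] deliver 3→2 → N2(foll b13 [-])

0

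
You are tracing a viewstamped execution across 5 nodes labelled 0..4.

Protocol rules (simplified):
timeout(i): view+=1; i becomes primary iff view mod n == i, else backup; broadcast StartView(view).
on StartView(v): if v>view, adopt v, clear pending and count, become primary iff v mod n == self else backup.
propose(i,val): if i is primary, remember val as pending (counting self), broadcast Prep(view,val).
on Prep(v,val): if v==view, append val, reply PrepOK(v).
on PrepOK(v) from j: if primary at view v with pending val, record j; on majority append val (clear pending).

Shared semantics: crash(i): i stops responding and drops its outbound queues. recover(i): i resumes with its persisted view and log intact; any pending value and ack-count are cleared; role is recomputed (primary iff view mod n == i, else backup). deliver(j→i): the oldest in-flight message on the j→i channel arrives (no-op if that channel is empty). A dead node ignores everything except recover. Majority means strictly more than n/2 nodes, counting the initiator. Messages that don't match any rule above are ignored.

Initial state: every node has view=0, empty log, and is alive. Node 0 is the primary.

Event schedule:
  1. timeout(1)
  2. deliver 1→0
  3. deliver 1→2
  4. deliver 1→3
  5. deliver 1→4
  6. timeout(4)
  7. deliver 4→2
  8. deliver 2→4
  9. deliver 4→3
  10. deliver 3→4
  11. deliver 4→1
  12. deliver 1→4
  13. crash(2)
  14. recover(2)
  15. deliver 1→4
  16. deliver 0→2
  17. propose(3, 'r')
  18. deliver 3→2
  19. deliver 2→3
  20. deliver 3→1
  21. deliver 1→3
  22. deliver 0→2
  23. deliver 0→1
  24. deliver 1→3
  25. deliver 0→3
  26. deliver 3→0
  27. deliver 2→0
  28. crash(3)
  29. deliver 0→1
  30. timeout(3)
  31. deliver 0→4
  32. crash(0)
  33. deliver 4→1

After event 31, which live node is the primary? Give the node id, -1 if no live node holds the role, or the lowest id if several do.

2

step 1 timeout(1): 1={prim,v=1,log=-}
step 2 deliver 1→0: 0={back,v=1,log=-}
step 3 deliver 1→2: 2={back,v=1,log=-}
step 4 deliver 1→3: 3={back,v=1,log=-}
step 5 deliver 1→4: 4={back,v=1,log=-}
step 6 timeout(4): 4={back,v=2,log=-}
step 7 deliver 4→2: 2={prim,v=2,log=-}
step 8 deliver 2→4: —
step 9 deliver 4→3: 3={back,v=2,log=-}
step 10 deliver 3→4: —
step 11 deliver 4→1: 1={back,v=2,log=-}
step 12 deliver 1→4: —
step 13 crash(2): 2={✗prim,v=2,log=-}
step 14 recover(2): 2={prim,v=2,log=-}
step 15 deliver 1→4: —
step 16 deliver 0→2: —
step 17 propose(3,'r'): —
step 18 deliver 3→2: —
step 19 deliver 2→3: —
step 20 deliver 3→1: —
step 21 deliver 1→3: —
step 22 deliver 0→2: —
step 23 deliver 0→1: —
step 24 deliver 1→3: —
step 25 deliver 0→3: —
step 26 deliver 3→0: —
step 27 deliver 2→0: —
step 28 crash(3): 3={✗back,v=2,log=-}
step 29 deliver 0→1: —
step 30 timeout(3): —
step 31 deliver 0→4: —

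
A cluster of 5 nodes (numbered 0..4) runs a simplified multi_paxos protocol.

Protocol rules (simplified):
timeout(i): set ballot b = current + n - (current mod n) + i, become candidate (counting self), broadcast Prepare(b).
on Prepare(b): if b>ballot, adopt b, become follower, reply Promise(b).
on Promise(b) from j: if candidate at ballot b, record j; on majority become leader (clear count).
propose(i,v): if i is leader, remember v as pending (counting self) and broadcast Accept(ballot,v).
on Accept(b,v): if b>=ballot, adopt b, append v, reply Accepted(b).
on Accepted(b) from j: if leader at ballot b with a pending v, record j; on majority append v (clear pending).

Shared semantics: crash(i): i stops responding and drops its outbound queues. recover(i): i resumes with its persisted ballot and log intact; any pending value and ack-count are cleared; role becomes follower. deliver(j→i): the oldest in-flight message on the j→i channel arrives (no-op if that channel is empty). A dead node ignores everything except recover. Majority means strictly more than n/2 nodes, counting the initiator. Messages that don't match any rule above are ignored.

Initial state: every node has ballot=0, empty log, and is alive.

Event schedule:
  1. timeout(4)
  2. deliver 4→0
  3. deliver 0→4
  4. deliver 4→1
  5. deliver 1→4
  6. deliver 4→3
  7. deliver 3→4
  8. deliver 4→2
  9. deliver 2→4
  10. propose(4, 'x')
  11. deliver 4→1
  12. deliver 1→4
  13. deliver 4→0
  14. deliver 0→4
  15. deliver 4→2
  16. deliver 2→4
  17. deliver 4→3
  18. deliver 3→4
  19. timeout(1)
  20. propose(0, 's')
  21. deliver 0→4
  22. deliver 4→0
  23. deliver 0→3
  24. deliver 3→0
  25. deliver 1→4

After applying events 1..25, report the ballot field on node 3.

9

1. timeout(4):  <4:cand b9 ->
2. deliver 4→0:  <0:foll b9 ->
3. deliver 0→4:  nop
4. deliver 4→1:  <1:foll b9 ->
5. deliver 1→4:  <4:lead b9 ->
6. deliver 4→3:  <3:foll b9 ->
7. deliver 3→4:  nop
8. deliver 4→2:  <2:foll b9 ->
9. deliver 2→4:  nop
10. propose(4,'x'):  nop
11. deliver 4→1:  <1:foll b9 x>
12. deliver 1→4:  nop
13. deliver 4→0:  <0:foll b9 x>
14. deliver 0→4:  <4:lead b9 x>
15. deliver 4→2:  <2:foll b9 x>
16. deliver 2→4:  nop
17. deliver 4→3:  <3:foll b9 x>
18. deliver 3→4:  nop
19. timeout(1):  <1:cand b11 x>
20. propose(0,'s'):  nop
21. deliver 0→4:  nop
22. deliver 4→0:  nop
23. deliver 0→3:  nop
24. deliver 3→0:  nop
25. deliver 1→4:  <4:foll b11 x>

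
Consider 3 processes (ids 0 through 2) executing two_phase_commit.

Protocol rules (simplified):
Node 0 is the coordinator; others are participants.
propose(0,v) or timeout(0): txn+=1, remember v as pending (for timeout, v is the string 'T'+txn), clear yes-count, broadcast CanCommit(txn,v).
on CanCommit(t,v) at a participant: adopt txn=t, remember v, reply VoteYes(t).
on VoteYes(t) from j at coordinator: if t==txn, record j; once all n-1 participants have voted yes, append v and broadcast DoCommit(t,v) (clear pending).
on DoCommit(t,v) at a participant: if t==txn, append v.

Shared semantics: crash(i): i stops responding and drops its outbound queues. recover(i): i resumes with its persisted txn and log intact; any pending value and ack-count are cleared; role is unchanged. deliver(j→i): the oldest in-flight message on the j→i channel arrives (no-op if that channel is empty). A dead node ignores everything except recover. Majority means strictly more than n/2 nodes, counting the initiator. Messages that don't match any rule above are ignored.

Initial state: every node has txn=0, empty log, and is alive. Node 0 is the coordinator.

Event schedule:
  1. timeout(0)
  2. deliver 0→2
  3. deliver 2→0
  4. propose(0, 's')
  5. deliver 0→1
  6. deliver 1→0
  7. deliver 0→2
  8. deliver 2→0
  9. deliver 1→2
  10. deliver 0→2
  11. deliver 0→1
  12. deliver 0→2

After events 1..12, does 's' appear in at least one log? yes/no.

after 1 — timeout(0): n0:coor/t1/[-]
after 2 — deliver 0→2: n2:part/t1/[-]
after 3 — deliver 2→0: ·
after 4 — propose(0,'s'): n0:coor/t2/[-]
after 5 — deliver 0→1: n1:part/t1/[-]
after 6 — deliver 1→0: ·
after 7 — deliver 0→2: n2:part/t2/[-]
after 8 — deliver 2→0: ·
after 9 — deliver 1→2: ·
after 10 — deliver 0→2: ·
after 11 — deliver 0→1: n1:part/t2/[-]
after 12 — deliver 0→2: ·

no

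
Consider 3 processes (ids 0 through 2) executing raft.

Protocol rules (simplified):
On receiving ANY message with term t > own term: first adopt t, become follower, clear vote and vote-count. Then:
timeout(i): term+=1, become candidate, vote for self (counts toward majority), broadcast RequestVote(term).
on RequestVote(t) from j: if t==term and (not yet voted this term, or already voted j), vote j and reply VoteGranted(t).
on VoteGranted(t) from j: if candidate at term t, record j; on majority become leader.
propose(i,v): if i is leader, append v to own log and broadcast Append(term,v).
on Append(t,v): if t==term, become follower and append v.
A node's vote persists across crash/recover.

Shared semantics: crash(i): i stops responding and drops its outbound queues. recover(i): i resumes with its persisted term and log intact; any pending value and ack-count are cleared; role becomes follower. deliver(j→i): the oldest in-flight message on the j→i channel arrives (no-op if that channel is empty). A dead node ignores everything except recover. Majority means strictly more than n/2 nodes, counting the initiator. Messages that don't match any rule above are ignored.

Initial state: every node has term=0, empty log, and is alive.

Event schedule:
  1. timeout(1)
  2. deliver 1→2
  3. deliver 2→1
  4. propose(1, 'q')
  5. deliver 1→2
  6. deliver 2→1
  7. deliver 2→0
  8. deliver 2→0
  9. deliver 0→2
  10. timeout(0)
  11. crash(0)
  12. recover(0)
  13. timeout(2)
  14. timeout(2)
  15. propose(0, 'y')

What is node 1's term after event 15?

[1] timeout(1) → N1(cand t1 [-])
[2] deliver 1→2 → N2(foll t1 [-])
[3] deliver 2→1 → N1(lead t1 [-])
[4] propose(1,'q') → N1(lead t1 [q])
[5] deliver 1→2 → N2(foll t1 [q])
[6] deliver 2→1 → ∅
[7] deliver 2→0 → ∅
[8] deliver 2→0 → ∅
[9] deliver 0→2 → ∅
[10] timeout(0) → N0(cand t1 [-])
[11] crash(0) → N0(✗cand t1 [-])
[12] recover(0) → N0(foll t1 [-])
[13] timeout(2) → N2(cand t2 [q])
[14] timeout(2) → N2(cand t3 [q])
[15] propose(0,'y') → ∅

1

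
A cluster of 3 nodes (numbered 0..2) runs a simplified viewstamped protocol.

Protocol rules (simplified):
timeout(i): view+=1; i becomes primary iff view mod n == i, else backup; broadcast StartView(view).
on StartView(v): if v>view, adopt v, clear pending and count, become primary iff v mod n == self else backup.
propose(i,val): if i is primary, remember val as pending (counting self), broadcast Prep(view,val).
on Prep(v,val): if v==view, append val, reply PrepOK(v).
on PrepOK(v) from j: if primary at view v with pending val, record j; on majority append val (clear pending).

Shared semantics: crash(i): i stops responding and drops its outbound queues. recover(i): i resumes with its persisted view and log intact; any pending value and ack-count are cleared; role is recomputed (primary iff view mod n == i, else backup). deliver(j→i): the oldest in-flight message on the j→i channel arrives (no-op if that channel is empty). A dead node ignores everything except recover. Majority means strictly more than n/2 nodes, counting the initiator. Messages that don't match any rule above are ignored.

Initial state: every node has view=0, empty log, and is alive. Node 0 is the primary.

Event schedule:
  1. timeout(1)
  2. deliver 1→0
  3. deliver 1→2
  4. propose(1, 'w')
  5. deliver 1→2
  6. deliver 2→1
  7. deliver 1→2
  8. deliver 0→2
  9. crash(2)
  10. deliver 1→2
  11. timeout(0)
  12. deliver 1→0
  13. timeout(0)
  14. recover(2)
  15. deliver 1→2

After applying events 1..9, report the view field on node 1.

e1 timeout(1): 1[prim,v=1,-]
e2 deliver 1→0: 0[back,v=1,-]
e3 deliver 1→2: 2[back,v=1,-]
e4 propose(1,'w'): ·
e5 deliver 1→2: 2[back,v=1,w]
e6 deliver 2→1: 1[prim,v=1,w]
e7 deliver 1→2: ·
e8 deliver 0→2: ·
e9 crash(2): 2[✗back,v=1,w]

1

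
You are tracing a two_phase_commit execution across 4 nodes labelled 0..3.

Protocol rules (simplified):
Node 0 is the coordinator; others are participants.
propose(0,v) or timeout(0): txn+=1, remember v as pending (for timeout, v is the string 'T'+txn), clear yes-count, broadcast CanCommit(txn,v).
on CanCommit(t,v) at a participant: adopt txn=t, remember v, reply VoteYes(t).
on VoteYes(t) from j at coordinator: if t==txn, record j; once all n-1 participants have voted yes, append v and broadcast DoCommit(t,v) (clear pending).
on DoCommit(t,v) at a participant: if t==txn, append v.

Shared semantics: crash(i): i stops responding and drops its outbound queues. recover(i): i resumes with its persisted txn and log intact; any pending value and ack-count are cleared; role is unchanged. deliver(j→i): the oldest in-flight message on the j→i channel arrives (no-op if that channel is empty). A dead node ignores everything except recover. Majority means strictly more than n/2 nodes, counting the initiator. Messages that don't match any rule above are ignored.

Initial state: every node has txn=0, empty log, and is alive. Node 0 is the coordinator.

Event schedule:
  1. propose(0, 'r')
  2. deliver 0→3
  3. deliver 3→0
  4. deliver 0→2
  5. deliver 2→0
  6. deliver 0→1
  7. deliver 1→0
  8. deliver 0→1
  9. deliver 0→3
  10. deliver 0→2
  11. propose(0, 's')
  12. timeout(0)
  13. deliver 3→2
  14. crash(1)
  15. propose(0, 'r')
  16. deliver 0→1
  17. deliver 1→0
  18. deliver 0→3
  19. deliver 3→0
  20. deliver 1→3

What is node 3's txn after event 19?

2

1. propose(0,'r'):  <0:coor t1 ->
2. deliver 0→3:  <3:part t1 ->
3. deliver 3→0:  nop
4. deliver 0→2:  <2:part t1 ->
5. deliver 2→0:  nop
6. deliver 0→1:  <1:part t1 ->
7. deliver 1→0:  <0:coor t1 r>
8. deliver 0→1:  <1:part t1 r>
9. deliver 0→3:  <3:part t1 r>
10. deliver 0→2:  <2:part t1 r>
11. propose(0,'s'):  <0:coor t2 r>
12. timeout(0):  <0:coor t3 r>
13. deliver 3→2:  nop
14. crash(1):  <1:✗part t1 r>
15. propose(0,'r'):  <0:coor t4 r>
16. deliver 0→1:  nop
17. deliver 1→0:  nop
18. deliver 0→3:  <3:part t2 r>
19. deliver 3→0:  nop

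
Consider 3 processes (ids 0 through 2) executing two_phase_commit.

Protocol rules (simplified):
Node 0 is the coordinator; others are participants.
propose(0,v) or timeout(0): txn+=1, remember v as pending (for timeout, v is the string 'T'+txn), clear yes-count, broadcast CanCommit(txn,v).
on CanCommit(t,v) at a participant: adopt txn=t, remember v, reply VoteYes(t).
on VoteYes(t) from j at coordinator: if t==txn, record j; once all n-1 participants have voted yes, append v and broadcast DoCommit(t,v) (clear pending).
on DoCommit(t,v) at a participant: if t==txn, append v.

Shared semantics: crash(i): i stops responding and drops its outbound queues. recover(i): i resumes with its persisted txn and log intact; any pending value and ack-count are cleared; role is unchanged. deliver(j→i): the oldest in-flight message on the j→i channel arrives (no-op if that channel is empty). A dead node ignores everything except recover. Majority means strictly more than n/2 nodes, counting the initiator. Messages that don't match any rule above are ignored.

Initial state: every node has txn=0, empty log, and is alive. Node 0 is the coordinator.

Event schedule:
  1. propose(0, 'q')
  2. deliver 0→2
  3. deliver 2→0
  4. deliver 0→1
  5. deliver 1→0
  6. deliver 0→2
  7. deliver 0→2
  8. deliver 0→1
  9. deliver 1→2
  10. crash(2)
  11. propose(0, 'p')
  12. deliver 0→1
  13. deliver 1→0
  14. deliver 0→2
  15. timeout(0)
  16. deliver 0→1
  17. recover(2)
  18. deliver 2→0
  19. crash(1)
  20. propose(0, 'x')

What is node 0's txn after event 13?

2

1. propose(0,'q'):  <0:coor t1 ->
2. deliver 0→2:  <2:part t1 ->
3. deliver 2→0:  nop
4. deliver 0→1:  <1:part t1 ->
5. deliver 1→0:  <0:coor t1 q>
6. deliver 0→2:  <2:part t1 q>
7. deliver 0→2:  nop
8. deliver 0→1:  <1:part t1 q>
9. deliver 1→2:  nop
10. crash(2):  <2:✗part t1 q>
11. propose(0,'p'):  <0:coor t2 q>
12. deliver 0→1:  <1:part t2 q>
13. deliver 1→0:  nop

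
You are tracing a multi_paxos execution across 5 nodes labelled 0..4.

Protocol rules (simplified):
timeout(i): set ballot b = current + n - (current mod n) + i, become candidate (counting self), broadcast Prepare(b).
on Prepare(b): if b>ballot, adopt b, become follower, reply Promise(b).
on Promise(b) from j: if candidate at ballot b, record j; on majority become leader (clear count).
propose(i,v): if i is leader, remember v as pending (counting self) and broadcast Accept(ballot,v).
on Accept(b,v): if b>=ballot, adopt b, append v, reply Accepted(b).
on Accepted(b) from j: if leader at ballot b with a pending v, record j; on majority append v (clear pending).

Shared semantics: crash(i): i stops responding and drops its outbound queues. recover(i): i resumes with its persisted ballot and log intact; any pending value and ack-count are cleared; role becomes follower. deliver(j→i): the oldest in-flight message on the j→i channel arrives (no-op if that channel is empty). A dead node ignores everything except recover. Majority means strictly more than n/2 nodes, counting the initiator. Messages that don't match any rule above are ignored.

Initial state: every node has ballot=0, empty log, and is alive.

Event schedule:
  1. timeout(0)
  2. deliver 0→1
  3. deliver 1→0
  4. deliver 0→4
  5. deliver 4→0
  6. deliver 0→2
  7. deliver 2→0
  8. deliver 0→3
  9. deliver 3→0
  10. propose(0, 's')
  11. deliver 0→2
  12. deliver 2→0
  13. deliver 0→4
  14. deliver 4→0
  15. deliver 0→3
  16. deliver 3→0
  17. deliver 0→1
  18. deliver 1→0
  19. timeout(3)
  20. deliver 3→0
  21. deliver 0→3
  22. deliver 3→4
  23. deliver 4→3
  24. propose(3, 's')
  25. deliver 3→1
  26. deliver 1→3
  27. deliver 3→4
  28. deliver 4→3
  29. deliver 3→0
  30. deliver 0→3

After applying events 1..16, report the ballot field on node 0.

step 1 timeout(0): 0={cand,b=5,log=-}
step 2 deliver 0→1: 1={foll,b=5,log=-}
step 3 deliver 1→0: —
step 4 deliver 0→4: 4={foll,b=5,log=-}
step 5 deliver 4→0: 0={lead,b=5,log=-}
step 6 deliver 0→2: 2={foll,b=5,log=-}
step 7 deliver 2→0: —
step 8 deliver 0→3: 3={foll,b=5,log=-}
step 9 deliver 3→0: —
step 10 propose(0,'s'): —
step 11 deliver 0→2: 2={foll,b=5,log=s}
step 12 deliver 2→0: —
step 13 deliver 0→4: 4={foll,b=5,log=s}
step 14 deliver 4→0: 0={lead,b=5,log=s}
step 15 deliver 0→3: 3={foll,b=5,log=s}
step 16 deliver 3→0: —

5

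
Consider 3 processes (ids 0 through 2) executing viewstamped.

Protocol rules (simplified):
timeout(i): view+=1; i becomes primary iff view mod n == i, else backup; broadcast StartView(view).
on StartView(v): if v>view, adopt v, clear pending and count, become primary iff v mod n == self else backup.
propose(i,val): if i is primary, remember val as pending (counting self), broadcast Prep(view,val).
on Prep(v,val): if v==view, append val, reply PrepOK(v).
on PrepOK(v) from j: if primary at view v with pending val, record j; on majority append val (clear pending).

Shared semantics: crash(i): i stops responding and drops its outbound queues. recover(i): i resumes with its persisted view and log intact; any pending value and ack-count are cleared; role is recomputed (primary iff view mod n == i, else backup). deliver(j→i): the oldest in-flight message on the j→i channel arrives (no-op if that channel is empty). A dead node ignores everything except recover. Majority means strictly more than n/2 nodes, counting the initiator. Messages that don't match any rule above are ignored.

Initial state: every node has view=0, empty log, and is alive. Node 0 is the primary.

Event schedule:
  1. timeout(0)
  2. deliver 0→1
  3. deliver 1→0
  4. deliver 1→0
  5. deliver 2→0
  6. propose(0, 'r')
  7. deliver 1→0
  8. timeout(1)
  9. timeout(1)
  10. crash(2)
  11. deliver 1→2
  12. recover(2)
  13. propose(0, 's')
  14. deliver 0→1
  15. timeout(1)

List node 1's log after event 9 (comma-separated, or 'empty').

step 1 timeout(0): 0={back,v=1,log=-}
step 2 deliver 0→1: 1={prim,v=1,log=-}
step 3 deliver 1→0: —
step 4 deliver 1→0: —
step 5 deliver 2→0: —
step 6 propose(0,'r'): —
step 7 deliver 1→0: —
step 8 timeout(1): 1={back,v=2,log=-}
step 9 timeout(1): 1={back,v=3,log=-}

empty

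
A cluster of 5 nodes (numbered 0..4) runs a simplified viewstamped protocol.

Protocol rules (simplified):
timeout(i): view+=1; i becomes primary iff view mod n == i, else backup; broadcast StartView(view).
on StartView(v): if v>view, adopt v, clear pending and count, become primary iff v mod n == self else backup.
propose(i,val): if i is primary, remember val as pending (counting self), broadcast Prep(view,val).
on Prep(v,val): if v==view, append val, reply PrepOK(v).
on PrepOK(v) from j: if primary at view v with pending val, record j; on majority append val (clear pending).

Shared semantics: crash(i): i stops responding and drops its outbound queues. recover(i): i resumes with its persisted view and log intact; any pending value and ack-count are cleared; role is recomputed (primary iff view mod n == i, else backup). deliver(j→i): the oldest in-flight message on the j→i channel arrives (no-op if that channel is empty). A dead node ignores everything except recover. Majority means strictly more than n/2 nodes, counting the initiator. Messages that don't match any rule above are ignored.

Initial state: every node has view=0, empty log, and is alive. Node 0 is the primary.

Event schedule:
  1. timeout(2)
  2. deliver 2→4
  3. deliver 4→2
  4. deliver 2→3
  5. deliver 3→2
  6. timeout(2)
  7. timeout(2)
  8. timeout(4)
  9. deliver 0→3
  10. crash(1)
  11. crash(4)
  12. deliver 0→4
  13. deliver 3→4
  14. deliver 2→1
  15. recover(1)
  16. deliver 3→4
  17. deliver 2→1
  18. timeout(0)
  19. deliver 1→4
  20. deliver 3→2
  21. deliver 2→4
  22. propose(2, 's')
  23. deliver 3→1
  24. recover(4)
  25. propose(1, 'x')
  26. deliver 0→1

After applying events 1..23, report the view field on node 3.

1

[1] timeout(2) → N2(back v1 [-])
[2] deliver 2→4 → N4(back v1 [-])
[3] deliver 4→2 → ∅
[4] deliver 2→3 → N3(back v1 [-])
[5] deliver 3→2 → ∅
[6] timeout(2) → N2(prim v2 [-])
[7] timeout(2) → N2(back v3 [-])
[8] timeout(4) → N4(back v2 [-])
[9] deliver 0→3 → ∅
[10] crash(1) → N1(✗back v0 [-])
[11] crash(4) → N4(✗back v2 [-])
[12] deliver 0→4 → ∅
[13] deliver 3→4 → ∅
[14] deliver 2→1 → ∅
[15] recover(1) → N1(back v0 [-])
[16] deliver 3→4 → ∅
[17] deliver 2→1 → N1(prim v1 [-])
[18] timeout(0) → N0(back v1 [-])
[19] deliver 1→4 → ∅
[20] deliver 3→2 → ∅
[21] deliver 2→4 → ∅
[22] propose(2,'s') → ∅
[23] deliver 3→1 → ∅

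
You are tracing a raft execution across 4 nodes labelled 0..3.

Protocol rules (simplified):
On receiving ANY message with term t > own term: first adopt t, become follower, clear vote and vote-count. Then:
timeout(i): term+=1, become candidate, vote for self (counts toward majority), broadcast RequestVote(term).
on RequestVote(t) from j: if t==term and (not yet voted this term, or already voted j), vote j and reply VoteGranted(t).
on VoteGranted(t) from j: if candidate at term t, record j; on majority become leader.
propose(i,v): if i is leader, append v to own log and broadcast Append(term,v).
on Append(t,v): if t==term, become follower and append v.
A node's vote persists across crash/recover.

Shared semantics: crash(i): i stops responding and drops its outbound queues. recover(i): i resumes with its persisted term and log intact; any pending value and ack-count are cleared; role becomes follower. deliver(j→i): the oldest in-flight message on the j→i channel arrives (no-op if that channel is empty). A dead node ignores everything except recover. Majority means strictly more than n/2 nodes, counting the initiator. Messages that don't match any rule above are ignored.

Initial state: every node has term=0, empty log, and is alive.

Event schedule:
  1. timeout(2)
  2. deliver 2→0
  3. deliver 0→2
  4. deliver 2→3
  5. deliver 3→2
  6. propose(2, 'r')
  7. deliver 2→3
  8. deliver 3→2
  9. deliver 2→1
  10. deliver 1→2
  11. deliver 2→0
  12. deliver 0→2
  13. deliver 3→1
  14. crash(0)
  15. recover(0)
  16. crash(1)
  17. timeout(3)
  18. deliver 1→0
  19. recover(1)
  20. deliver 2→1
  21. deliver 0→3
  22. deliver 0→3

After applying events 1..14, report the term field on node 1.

1

[1] timeout(2) → N2(cand t1 [-])
[2] deliver 2→0 → N0(foll t1 [-])
[3] deliver 0→2 → ∅
[4] deliver 2→3 → N3(foll t1 [-])
[5] deliver 3→2 → N2(lead t1 [-])
[6] propose(2,'r') → N2(lead t1 [r])
[7] deliver 2→3 → N3(foll t1 [r])
[8] deliver 3→2 → ∅
[9] deliver 2→1 → N1(foll t1 [-])
[10] deliver 1→2 → ∅
[11] deliver 2→0 → N0(foll t1 [r])
[12] deliver 0→2 → ∅
[13] deliver 3→1 → ∅
[14] crash(0) → N0(✗foll t1 [r])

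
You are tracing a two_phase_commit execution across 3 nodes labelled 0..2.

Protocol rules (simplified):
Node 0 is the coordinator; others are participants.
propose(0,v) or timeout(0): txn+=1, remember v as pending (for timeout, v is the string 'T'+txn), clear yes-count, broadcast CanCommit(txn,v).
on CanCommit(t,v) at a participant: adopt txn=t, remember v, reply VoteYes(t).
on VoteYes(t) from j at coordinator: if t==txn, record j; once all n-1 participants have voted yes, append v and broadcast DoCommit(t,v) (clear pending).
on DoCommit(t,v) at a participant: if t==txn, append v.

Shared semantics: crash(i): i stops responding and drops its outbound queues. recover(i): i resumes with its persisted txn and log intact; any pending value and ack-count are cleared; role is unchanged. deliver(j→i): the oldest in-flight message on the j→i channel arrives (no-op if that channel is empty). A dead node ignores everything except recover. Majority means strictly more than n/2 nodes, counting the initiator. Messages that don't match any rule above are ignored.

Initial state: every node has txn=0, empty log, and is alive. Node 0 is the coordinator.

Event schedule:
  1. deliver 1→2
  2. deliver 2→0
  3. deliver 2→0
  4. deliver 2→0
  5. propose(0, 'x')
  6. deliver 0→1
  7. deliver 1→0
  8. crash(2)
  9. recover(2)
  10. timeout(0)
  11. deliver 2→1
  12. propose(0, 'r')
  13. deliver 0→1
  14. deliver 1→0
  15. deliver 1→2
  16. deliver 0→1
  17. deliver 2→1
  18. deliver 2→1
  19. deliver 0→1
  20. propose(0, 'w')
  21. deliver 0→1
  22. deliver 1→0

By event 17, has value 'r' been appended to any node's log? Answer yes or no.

step 1 deliver 1→2: —
step 2 deliver 2→0: —
step 3 deliver 2→0: —
step 4 deliver 2→0: —
step 5 propose(0,'x'): 0={coor,t=1,log=-}
step 6 deliver 0→1: 1={part,t=1,log=-}
step 7 deliver 1→0: —
step 8 crash(2): 2={✗part,t=0,log=-}
step 9 recover(2): 2={part,t=0,log=-}
step 10 timeout(0): 0={coor,t=2,log=-}
step 11 deliver 2→1: —
step 12 propose(0,'r'): 0={coor,t=3,log=-}
step 13 deliver 0→1: 1={part,t=2,log=-}
step 14 deliver 1→0: —
step 15 deliver 1→2: —
step 16 deliver 0→1: 1={part,t=3,log=-}
step 17 deliver 2→1: —

no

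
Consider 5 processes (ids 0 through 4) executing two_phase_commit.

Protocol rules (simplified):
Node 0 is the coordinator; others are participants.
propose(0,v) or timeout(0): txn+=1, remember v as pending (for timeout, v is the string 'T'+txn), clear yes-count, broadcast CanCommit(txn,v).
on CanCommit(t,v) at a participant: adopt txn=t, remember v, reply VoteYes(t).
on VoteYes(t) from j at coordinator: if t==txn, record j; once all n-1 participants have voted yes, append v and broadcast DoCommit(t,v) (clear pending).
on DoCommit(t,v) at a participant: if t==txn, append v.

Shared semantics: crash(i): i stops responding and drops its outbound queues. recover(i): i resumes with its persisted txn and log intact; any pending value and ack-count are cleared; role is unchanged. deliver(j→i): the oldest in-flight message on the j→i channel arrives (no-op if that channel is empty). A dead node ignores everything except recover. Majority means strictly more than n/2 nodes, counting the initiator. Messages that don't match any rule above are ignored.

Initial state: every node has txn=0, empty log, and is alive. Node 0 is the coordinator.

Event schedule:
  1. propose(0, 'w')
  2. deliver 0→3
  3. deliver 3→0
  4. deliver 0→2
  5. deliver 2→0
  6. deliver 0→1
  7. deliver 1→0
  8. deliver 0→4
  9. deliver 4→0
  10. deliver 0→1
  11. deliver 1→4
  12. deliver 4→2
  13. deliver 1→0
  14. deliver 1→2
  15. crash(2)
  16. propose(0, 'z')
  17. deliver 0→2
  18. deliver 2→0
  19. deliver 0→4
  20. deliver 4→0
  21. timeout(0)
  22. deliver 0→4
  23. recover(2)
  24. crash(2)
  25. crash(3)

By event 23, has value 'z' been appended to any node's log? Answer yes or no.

1. propose(0,'w'):  <0:coor t1 ->
2. deliver 0→3:  <3:part t1 ->
3. deliver 3→0:  nop
4. deliver 0→2:  <2:part t1 ->
5. deliver 2→0:  nop
6. deliver 0→1:  <1:part t1 ->
7. deliver 1→0:  nop
8. deliver 0→4:  <4:part t1 ->
9. deliver 4→0:  <0:coor t1 w>
10. deliver 0→1:  <1:part t1 w>
11. deliver 1→4:  nop
12. deliver 4→2:  nop
13. deliver 1→0:  nop
14. deliver 1→2:  nop
15. crash(2):  <2:✗part t1 ->
16. propose(0,'z'):  <0:coor t2 w>
17. deliver 0→2:  nop
18. deliver 2→0:  nop
19. deliver 0→4:  <4:part t1 w>
20. deliver 4→0:  nop
21. timeout(0):  <0:coor t3 w>
22. deliver 0→4:  <4:part t2 w>
23. recover(2):  <2:part t1 ->

no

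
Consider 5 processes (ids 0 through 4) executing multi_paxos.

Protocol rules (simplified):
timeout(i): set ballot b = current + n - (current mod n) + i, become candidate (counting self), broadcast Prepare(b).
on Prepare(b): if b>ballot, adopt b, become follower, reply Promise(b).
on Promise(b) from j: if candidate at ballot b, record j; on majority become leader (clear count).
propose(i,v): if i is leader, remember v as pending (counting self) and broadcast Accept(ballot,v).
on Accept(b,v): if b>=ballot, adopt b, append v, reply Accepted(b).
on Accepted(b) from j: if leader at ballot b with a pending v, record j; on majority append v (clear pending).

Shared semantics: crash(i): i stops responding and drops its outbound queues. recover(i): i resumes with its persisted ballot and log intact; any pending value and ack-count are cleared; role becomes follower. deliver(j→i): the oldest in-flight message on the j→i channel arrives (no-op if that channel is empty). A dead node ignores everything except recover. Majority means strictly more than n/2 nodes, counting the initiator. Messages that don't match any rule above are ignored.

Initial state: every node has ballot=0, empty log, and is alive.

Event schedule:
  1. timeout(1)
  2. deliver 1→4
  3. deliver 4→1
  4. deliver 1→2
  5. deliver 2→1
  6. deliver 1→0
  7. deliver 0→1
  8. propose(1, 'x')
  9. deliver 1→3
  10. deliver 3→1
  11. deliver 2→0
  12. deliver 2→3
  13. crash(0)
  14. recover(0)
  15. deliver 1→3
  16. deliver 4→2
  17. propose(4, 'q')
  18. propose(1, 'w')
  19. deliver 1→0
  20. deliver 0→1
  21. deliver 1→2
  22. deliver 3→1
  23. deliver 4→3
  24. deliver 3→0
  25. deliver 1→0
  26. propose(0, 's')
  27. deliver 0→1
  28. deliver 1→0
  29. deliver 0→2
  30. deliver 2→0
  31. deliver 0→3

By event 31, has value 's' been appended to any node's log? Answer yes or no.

step 1 timeout(1): 1={cand,b=6,log=-}
step 2 deliver 1→4: 4={foll,b=6,log=-}
step 3 deliver 4→1: —
step 4 deliver 1→2: 2={foll,b=6,log=-}
step 5 deliver 2→1: 1={lead,b=6,log=-}
step 6 deliver 1→0: 0={foll,b=6,log=-}
step 7 deliver 0→1: —
step 8 propose(1,'x'): —
step 9 deliver 1→3: 3={foll,b=6,log=-}
step 10 deliver 3→1: —
step 11 deliver 2→0: —
step 12 deliver 2→3: —
step 13 crash(0): 0={✗foll,b=6,log=-}
step 14 recover(0): 0={foll,b=6,log=-}
step 15 deliver 1→3: 3={foll,b=6,log=x}
step 16 deliver 4→2: —
step 17 propose(4,'q'): —
step 18 propose(1,'w'): —
step 19 deliver 1→0: 0={foll,b=6,log=x}
step 20 deliver 0→1: —
step 21 deliver 1→2: 2={foll,b=6,log=x}
step 22 deliver 3→1: 1={lead,b=6,log=w}
step 23 deliver 4→3: —
step 24 deliver 3→0: —
step 25 deliver 1→0: 0={foll,b=6,log=x,w}
step 26 propose(0,'s'): —
step 27 deliver 0→1: —
step 28 deliver 1→0: —
step 29 deliver 0→2: —
step 30 deliver 2→0: —
step 31 deliver 0→3: —

no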